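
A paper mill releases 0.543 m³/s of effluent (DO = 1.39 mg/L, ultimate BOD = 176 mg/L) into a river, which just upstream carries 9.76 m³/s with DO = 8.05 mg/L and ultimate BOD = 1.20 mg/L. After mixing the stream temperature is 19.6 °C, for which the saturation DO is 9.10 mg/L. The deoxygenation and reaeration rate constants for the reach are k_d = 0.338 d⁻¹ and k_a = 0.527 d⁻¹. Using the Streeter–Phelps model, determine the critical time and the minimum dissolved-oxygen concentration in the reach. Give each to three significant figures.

Mixed DO = (9.76×8.05 + 0.543×1.39)/(9.76+0.543) = 79.32/10.30 = 7.699 mg/L.
Mixed L₀ = (9.76×1.20 + 0.543×176)/(10.30) = 107.3/10.30 = 10.41 mg/L.
Initial deficit D₀ = C_s − DO₀ = 9.10 − 7.699 = 1.401 mg/L.
t_c = (1/0.1890) ln[(0.527/0.338)(1 − 1.401×0.1890/(0.338×10.41))] = 5.291 × ln(1.442) = 1.936 d.
D_c = (0.338/0.527) × 10.41 × e^(−0.338×1.936) = 0.6414 × 10.41 × 0.5197 = 3.471 mg/L.
Minimum DO = 9.10 − 3.471 = 5.629 mg/L.

t_c ≈ 1.94 d; minimum DO ≈ 5.63 mg/L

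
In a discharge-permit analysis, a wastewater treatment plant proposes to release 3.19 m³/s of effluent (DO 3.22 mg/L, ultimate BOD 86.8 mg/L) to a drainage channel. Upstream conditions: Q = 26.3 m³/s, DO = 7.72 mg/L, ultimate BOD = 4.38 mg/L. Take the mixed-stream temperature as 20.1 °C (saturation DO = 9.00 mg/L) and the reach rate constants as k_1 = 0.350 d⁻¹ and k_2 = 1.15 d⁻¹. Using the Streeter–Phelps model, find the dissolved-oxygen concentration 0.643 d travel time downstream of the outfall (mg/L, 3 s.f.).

DO ≈ 6.29 mg/L

Mixed DO = (26.3×7.72 + 3.19×3.22)/(26.3+3.19) = 213.3/29.49 = 7.233 mg/L.
Mixed L₀ = (26.3×4.38 + 3.19×86.8)/(29.49) = 392.1/29.49 = 13.30 mg/L.
Initial deficit D₀ = C_s − DO₀ = 9.00 − 7.233 = 1.767 mg/L.
D(0.643) = [0.350×13.30/(1.15−0.350)](e^(−0.350×0.643) − e^(−1.15×0.643)) + 1.767 e^(−1.15×0.643)
= 5.817 × (0.7985 − 0.4774) + 1.767 × 0.4774 = 2.711 mg/L.
DO = 9.00 − 2.711 = 6.289 mg/L.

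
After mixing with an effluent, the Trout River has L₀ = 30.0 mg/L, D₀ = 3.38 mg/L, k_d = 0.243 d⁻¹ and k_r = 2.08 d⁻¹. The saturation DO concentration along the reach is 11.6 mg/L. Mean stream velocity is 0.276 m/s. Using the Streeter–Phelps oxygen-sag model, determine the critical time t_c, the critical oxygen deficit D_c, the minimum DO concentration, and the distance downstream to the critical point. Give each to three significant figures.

With k_r/k_d = 8.560 and 1 − D₀(k_r−k_d)/(k_d L₀) = 0.1483,
t_c = ln(8.560 × 0.1483) / (2.08 − 0.243) = ln(1.269) / 1.837 = 0.2384/1.837 = 0.1298 d.
D_c = (k_d/k_r) L₀ e^(−k_d t_c) = (0.243/2.08) × 30.0 × e^(−0.243×0.1298) = 0.1168 × 30.0 × 0.9690 = 3.396 mg/L.
Minimum DO = C_s − D_c = 11.6 − 3.396 = 8.204 mg/L.
x_c = v t_c = 0.276 m/s × 0.1298 d × 86400 s/d = 3095 m ≈ 3.09 km.

t_c ≈ 0.130 d; D_c ≈ 3.40 mg/L; min DO ≈ 8.20 mg/L; x_c ≈ 3.09 km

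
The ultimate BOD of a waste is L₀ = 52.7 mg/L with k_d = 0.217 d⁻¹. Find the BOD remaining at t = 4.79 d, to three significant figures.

L ≈ 18.6 mg/L

L_t = L₀ e^(−k_d t) = 52.7 × e^(−0.217×4.79) = 52.7 × 0.3537 = 18.64 mg/L.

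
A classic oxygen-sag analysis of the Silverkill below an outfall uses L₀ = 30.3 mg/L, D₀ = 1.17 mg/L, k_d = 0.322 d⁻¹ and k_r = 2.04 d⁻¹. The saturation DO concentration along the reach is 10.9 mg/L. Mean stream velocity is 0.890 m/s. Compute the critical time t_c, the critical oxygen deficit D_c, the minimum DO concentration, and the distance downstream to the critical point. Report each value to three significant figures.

t_c ≈ 0.940 d; D_c ≈ 3.53 mg/L; min DO ≈ 7.37 mg/L; x_c ≈ 72.3 km

t_c = [1/(k_r−k_d)] ln[(k_r/k_d)(1 − D₀(k_r−k_d)/(k_d L₀))]
= [1/(2.04−0.322)] ln[(2.04/0.322)(1 − 1.17×1.718/(0.322×30.3))]
= (1/1.718) ln[6.335 × 0.7940] = 0.5821 × ln(5.030) = 0.5821 × 1.615 = 0.9403 d.
D_c = (k_d/k_r) L₀ e^(−k_d t_c) = (0.322/2.04) × 30.3 × e^(−0.322×0.9403) = 0.1578 × 30.3 × 0.7388 = 3.533 mg/L.
Minimum DO = C_s − D_c = 10.9 − 3.533 = 7.367 mg/L.
x_c = v t_c = 0.890 m/s × 0.9403 d × 86400 s/d = 72310 m ≈ 72.3 km.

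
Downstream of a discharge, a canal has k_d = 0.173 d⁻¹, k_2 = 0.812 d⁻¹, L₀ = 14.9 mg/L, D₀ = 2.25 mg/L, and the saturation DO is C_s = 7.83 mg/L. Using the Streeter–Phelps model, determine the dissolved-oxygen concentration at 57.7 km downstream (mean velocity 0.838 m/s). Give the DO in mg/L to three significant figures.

Travel time t = x/v = 57.7 km / (0.838 m/s) = 57700 m / 0.838 m/s = 68850 s = 0.7969 d.
k_d L₀/(k_2−k_d) = 0.173×14.9/(0.812−0.173) = 2.578/0.6390 = 4.034 mg/L.
e^(−k_d t) = e^(−0.173×0.7969) = 0.8712; e^(−k_2 t) = e^(−0.812×0.7969) = 0.5236.
D = 4.034 × (0.8712 − 0.5236) + 2.25 × 0.5236 = 1.402 + 1.178 = 2.580 mg/L.
DO = C_s − D = 7.83 − 2.580 = 5.250 mg/L.

DO ≈ 5.25 mg/L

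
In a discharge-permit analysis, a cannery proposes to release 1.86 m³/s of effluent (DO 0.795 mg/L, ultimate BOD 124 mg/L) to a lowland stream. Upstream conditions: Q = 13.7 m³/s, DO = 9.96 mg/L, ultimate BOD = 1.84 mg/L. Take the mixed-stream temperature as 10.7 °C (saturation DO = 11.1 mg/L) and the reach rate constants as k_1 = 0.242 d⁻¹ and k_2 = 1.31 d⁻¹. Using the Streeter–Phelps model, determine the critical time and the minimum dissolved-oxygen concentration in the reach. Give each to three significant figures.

Mixed DO = (13.7×9.96 + 1.86×0.795)/(13.7+1.86) = 137.9/15.56 = 8.864 mg/L.
Mixed L₀ = (13.7×1.84 + 1.86×124)/(15.56) = 255.8/15.56 = 16.44 mg/L.
Initial deficit D₀ = C_s − DO₀ = 11.1 − 8.864 = 2.236 mg/L.
t_c = (1/1.068) ln[(1.31/0.242)(1 − 2.236×1.068/(0.242×16.44))] = 0.9363 × ln(2.165) = 0.7233 d.
D_c = (0.242/1.31) × 16.44 × e^(−0.242×0.7233) = 0.1847 × 16.44 × 0.8394 = 2.550 mg/L.
Minimum DO = 11.1 − 2.550 = 8.550 mg/L.

t_c ≈ 0.723 d; minimum DO ≈ 8.55 mg/L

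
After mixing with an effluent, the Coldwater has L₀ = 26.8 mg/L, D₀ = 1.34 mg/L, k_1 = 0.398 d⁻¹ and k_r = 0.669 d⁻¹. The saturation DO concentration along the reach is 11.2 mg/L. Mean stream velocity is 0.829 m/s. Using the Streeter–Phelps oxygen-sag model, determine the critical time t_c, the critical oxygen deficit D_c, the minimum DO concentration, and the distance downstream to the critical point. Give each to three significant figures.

t_c = [1/(k_r−k_1)] ln[(k_r/k_1)(1 − D₀(k_r−k_1)/(k_1 L₀))]
= [1/(0.669−0.398)] ln[(0.669/0.398)(1 − 1.34×0.2710/(0.398×26.8))]
= (1/0.2710) ln[1.681 × 0.9660] = 3.690 × ln(1.624) = 3.690 × 0.4847 = 1.789 d.
D_c = (k_1/k_r) L₀ e^(−k_1 t_c) = (0.398/0.669) × 26.8 × e^(−0.398×1.789) = 0.5949 × 26.8 × 0.4907 = 7.824 mg/L.
Minimum DO = C_s − D_c = 11.2 − 7.824 = 3.376 mg/L.
x_c = v t_c = 0.829 m/s × 1.789 d × 86400 s/d = 128100 m ≈ 128 km.

t_c ≈ 1.79 d; D_c ≈ 7.82 mg/L; min DO ≈ 3.38 mg/L; x_c ≈ 128 km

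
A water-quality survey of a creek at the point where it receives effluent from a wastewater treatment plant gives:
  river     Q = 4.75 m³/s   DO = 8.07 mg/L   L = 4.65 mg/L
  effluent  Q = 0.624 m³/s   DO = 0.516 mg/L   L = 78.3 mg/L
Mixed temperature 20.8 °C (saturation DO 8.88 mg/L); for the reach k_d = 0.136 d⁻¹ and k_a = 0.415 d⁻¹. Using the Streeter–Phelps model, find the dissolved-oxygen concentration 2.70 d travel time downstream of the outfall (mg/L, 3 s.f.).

Mixed DO = (4.75×8.07 + 0.624×0.516)/(4.75+0.624) = 38.65/5.374 = 7.193 mg/L.
Mixed L₀ = (4.75×4.65 + 0.624×78.3)/(5.374) = 70.95/5.374 = 13.20 mg/L.
Initial deficit D₀ = C_s − DO₀ = 8.88 − 7.193 = 1.687 mg/L.
D(2.70) = [0.136×13.20/(0.415−0.136)](e^(−0.136×2.70) − e^(−0.415×2.70)) + 1.687 e^(−0.415×2.70)
= 6.435 × (0.6927 − 0.3261) + 1.687 × 0.3261 = 2.909 mg/L.
DO = 8.88 − 2.909 = 5.971 mg/L.

DO ≈ 5.97 mg/L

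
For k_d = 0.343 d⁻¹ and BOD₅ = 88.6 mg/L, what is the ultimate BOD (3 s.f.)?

L₀ ≈ 108 mg/L

BOD₅ = L₀(1 − e^(−5k_d)) ⇒ L₀ = BOD₅ / (1 − e^(−5×0.343))
= 88.6 / (1 − 0.1800) = 88.6 / 0.8200 = 108.0 mg/L.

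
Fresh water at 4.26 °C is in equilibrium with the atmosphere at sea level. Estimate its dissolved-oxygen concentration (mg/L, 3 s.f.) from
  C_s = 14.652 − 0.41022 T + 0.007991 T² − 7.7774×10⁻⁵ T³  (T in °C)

C_s ≈ 13.0 mg/L

C_s = 14.652 − 0.41022×4.26 + 0.007991×4.26² − 7.7774×10⁻⁵×4.26³ = 13.04 mg/L.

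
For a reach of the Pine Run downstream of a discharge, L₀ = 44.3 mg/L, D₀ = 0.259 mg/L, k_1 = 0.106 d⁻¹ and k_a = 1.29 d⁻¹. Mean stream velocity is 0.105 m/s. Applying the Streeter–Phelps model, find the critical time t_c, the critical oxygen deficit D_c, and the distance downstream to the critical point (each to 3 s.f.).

With k_a/k_1 = 12.17 and 1 − D₀(k_a−k_1)/(k_1 L₀) = 0.9347,
t_c = ln(12.17 × 0.9347) / (1.29 − 0.106) = ln(11.38) / 1.184 = 2.431/1.184 = 2.054 d.
D_c = (k_1/k_a) L₀ e^(−k_1 t_c) = (0.106/1.29) × 44.3 × e^(−0.106×2.054) = 0.08217 × 44.3 × 0.8044 = 2.928 mg/L.
x_c = v t_c = 0.105 m/s × 2.054 d × 86400 s/d = 18630 m ≈ 18.6 km.

t_c ≈ 2.05 d; D_c ≈ 2.93 mg/L; x_c ≈ 18.6 km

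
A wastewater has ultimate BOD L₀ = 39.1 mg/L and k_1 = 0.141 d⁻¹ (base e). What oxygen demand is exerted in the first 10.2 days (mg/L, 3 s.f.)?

y ≈ 29.8 mg/L

y_t = L₀(1 − e^(−k_1 t)) = 39.1 × (1 − e^(−0.141×10.2))
= 39.1 × (1 − 0.2374) = 39.1 × 0.7626 = 29.82 mg/L.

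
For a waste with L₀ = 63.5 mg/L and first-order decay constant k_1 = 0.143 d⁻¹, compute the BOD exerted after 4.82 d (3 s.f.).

y ≈ 31.6 mg/L

y_t = L₀(1 − e^(−k_1 t)) = 63.5 × (1 − e^(−0.143×4.82))
= 63.5 × (1 − 0.5019) = 63.5 × 0.4981 = 31.63 mg/L.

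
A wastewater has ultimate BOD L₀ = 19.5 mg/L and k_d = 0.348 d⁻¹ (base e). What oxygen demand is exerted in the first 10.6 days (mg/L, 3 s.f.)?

y ≈ 19.0 mg/L

y_t = L₀(1 − e^(−k_d t)) = 19.5 × (1 − e^(−0.348×10.6))
= 19.5 × (1 − 0.02500) = 19.5 × 0.9750 = 19.01 mg/L.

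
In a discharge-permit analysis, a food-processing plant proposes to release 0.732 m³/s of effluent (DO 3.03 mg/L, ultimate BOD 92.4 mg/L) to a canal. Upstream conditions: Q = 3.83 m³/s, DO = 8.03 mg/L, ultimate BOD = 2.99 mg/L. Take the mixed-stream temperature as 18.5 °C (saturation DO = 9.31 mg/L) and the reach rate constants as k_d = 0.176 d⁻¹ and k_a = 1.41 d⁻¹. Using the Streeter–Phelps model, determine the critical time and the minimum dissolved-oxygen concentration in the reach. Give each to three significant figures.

Mixed DO = (3.83×8.03 + 0.732×3.03)/(3.83+0.732) = 32.97/4.562 = 7.228 mg/L.
Mixed L₀ = (3.83×2.99 + 0.732×92.4)/(4.562) = 79.09/4.562 = 17.34 mg/L.
Initial deficit D₀ = C_s − DO₀ = 9.31 − 7.228 = 2.082 mg/L.
t_c = (1/1.234) ln[(1.41/0.176)(1 − 2.082×1.234/(0.176×17.34))] = 0.8104 × ln(1.265) = 0.1903 d.
D_c = (0.176/1.41) × 17.34 × e^(−0.176×0.1903) = 0.1248 × 17.34 × 0.9671 = 2.093 mg/L.
Minimum DO = 9.31 − 2.093 = 7.217 mg/L.

t_c ≈ 0.190 d; minimum DO ≈ 7.22 mg/L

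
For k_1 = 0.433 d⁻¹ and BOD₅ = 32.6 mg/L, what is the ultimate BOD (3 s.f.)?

BOD₅ = L₀(1 − e^(−5k_1)) ⇒ L₀ = BOD₅ / (1 − e^(−5×0.433))
= 32.6 / (1 − 0.1147) = 32.6 / 0.8853 = 36.83 mg/L.

L₀ ≈ 36.8 mg/L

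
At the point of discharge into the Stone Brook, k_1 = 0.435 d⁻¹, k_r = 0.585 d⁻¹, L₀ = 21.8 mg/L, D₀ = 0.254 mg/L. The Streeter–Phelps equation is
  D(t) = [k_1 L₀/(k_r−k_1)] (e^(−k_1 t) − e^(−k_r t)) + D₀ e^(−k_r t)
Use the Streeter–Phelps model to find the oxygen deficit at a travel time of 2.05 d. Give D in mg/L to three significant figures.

D ≈ 6.94 mg/L

k_1 L₀/(k_r−k_1) = 0.435×21.8/(0.585−0.435) = 9.483/0.1500 = 63.22 mg/L.
e^(−k_1 t) = e^(−0.435×2.050) = 0.4099; e^(−k_r t) = e^(−0.585×2.050) = 0.3014.
D = 63.22 × (0.4099 − 0.3014) + 0.254 × 0.3014 = 6.860 + 0.07656 = 6.937 mg/L.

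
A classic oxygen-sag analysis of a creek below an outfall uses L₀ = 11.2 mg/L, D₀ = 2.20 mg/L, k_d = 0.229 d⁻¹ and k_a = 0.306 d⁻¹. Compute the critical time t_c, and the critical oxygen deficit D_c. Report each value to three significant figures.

With k_a/k_d = 1.336 and 1 − D₀(k_a−k_d)/(k_d L₀) = 0.9340,
t_c = ln(1.336 × 0.9340) / (0.306 − 0.229) = ln(1.248) / 0.07700 = 0.2215/0.07700 = 2.877 d.
L(t_c) = L₀ e^(−k_d t_c) = 11.2 × 0.5174 = 5.795 mg/L, and at the critical point k_a D_c = k_d L, so D_c = (0.229/0.306) × 5.795 = 4.337 mg/L.

t_c ≈ 2.88 d; D_c ≈ 4.34 mg/L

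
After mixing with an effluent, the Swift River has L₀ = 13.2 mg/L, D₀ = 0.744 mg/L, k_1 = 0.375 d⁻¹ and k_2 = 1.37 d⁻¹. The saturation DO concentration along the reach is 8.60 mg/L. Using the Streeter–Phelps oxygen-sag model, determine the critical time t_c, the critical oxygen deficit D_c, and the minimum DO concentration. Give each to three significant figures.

t_c ≈ 1.14 d; D_c ≈ 2.36 mg/L; min DO ≈ 6.24 mg/L

At the critical point dD/dt = 0, so k_1 L₀ e^(−k_1 t) = k_2 D. Substituting D(t) from the Streeter–Phelps equation and solving for t gives
t_c = ln[(k_2/k_1)(1 − D₀(k_2−k_1)/(k_1 L₀))] / (k_2−k_1).
Here k_2−k_1 = 0.9950 d⁻¹ and 1 − D₀(k_2−k_1)/(k_1 L₀) = 1 − 0.744×0.9950/(0.375×13.2) = 0.8504, so
t_c = ln(3.653 × 0.8504) / 0.9950 = 1.134 / 0.9950 = 1.139 d.
L(t_c) = L₀ e^(−k_1 t_c) = 13.2 × 0.6523 = 8.610 mg/L, and at the critical point k_2 D_c = k_1 L, so D_c = (0.375/1.37) × 8.610 = 2.357 mg/L.
Minimum DO = C_s − D_c = 8.60 − 2.357 = 6.243 mg/L.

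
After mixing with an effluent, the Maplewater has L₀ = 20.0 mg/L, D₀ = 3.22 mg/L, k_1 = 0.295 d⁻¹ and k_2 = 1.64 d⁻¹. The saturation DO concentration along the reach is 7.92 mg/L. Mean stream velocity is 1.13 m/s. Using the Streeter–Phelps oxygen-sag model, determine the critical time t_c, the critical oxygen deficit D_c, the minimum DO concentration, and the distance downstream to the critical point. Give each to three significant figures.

With k_2/k_1 = 5.559 and 1 − D₀(k_2−k_1)/(k_1 L₀) = 0.2659,
t_c = ln(5.559 × 0.2659) / (1.64 − 0.295) = ln(1.478) / 1.345 = 0.3910/1.345 = 0.2907 d.
D_c = (k_1/k_2) L₀ e^(−k_1 t_c) = (0.295/1.64) × 20.0 × e^(−0.295×0.2907) = 0.1799 × 20.0 × 0.9178 = 3.302 mg/L.
Minimum DO = C_s − D_c = 7.92 − 3.302 = 4.618 mg/L.
x_c = v t_c = 1.13 m/s × 0.2907 d × 86400 s/d = 28380 m ≈ 28.4 km.

t_c ≈ 0.291 d; D_c ≈ 3.30 mg/L; min DO ≈ 4.62 mg/L; x_c ≈ 28.4 km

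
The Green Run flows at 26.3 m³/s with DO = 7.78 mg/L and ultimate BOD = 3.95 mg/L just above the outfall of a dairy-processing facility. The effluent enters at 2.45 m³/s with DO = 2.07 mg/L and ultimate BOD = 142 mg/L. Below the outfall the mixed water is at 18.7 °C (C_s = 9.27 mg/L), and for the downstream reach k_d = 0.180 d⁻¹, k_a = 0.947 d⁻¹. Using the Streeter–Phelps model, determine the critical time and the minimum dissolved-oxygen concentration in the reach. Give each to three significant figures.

Mixed DO = (26.3×7.78 + 2.45×2.07)/(26.3+2.45) = 209.7/28.75 = 7.293 mg/L.
Mixed L₀ = (26.3×3.95 + 2.45×142)/(28.75) = 451.8/28.75 = 15.71 mg/L.
Initial deficit D₀ = C_s − DO₀ = 9.27 − 7.293 = 1.977 mg/L.
t_c = (1/0.7670) ln[(0.947/0.180)(1 − 1.977×0.7670/(0.180×15.71))] = 1.304 × ln(2.441) = 1.164 d.
D_c = (0.180/0.947) × 15.71 × e^(−0.180×1.164) = 0.1901 × 15.71 × 0.8110 = 2.422 mg/L.
Minimum DO = 9.27 − 2.422 = 6.848 mg/L.

t_c ≈ 1.16 d; minimum DO ≈ 6.85 mg/L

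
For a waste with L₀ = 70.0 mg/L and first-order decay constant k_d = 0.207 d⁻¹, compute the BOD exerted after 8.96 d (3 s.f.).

y ≈ 59.0 mg/L

y_t = L₀(1 − e^(−k_d t)) = 70.0 × (1 − e^(−0.207×8.96))
= 70.0 × (1 − 0.1565) = 70.0 × 0.8435 = 59.05 mg/L.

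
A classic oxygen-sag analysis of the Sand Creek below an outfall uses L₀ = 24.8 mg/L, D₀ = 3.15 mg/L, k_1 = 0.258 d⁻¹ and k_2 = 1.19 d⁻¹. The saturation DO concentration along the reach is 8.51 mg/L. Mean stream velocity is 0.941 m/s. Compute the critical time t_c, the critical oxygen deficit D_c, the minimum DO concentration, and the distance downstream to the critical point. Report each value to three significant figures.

t_c = [1/(k_2−k_1)] ln[(k_2/k_1)(1 − D₀(k_2−k_1)/(k_1 L₀))]
= [1/(1.19−0.258)] ln[(1.19/0.258)(1 − 3.15×0.9320/(0.258×24.8))]
= (1/0.9320) ln[4.612 × 0.5412] = 1.073 × ln(2.496) = 1.073 × 0.9147 = 0.9815 d.
L(t_c) = L₀ e^(−k_1 t_c) = 24.8 × 0.7763 = 19.25 mg/L, and at the critical point k_2 D_c = k_1 L, so D_c = (0.258/1.19) × 19.25 = 4.174 mg/L.
Minimum DO = C_s − D_c = 8.51 − 4.174 = 4.336 mg/L.
x_c = v t_c = 0.941 m/s × 0.9815 d × 86400 s/d = 79800 m ≈ 79.8 km.

t_c ≈ 0.981 d; D_c ≈ 4.17 mg/L; min DO ≈ 4.34 mg/L; x_c ≈ 79.8 km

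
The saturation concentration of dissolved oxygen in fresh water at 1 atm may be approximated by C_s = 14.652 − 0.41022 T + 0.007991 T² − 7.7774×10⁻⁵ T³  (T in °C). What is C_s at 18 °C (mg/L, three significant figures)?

C_s = 14.652 − 0.41022×18 + 0.007991×18² − 7.7774×10⁻⁵×18³ = 9.404 mg/L.

C_s ≈ 9.40 mg/L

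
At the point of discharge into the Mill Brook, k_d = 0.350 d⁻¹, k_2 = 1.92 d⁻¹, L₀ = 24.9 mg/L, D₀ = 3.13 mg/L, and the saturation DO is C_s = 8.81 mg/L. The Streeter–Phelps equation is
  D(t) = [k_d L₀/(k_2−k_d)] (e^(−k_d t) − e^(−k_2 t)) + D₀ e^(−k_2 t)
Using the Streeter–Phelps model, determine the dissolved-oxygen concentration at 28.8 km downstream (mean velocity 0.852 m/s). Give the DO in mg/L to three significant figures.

DO ≈ 5.11 mg/L

Travel time t = x/v = 28.8 km / (0.852 m/s) = 28800 m / 0.852 m/s = 33800 s = 0.3912 d.
k_d L₀/(k_2−k_d) = 0.350×24.9/(1.92−0.350) = 8.715/1.570 = 5.551 mg/L.
e^(−k_d t) = e^(−0.350×0.3912) = 0.8720; e^(−k_2 t) = e^(−1.92×0.3912) = 0.4718.
D = 5.551 × (0.8720 − 0.4718) + 3.13 × 0.4718 = 2.222 + 1.477 = 3.698 mg/L.
DO = C_s − D = 8.81 − 3.698 = 5.112 mg/L.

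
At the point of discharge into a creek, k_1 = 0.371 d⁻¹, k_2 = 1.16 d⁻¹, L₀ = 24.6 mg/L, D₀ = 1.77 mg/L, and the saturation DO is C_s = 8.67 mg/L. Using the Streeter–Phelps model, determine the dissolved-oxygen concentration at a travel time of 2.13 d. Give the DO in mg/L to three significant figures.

k_1 L₀/(k_2−k_1) = 0.371×24.6/(1.16−0.371) = 9.127/0.7890 = 11.57 mg/L.
e^(−k_1 t) = e^(−0.371×2.130) = 0.4537; e^(−k_2 t) = e^(−1.16×2.130) = 0.08452.
D = 11.57 × (0.4537 − 0.08452) + 1.77 × 0.08452 = 4.271 + 0.1496 = 4.421 mg/L.
DO = C_s − D = 8.67 − 4.421 = 4.249 mg/L.

DO ≈ 4.25 mg/L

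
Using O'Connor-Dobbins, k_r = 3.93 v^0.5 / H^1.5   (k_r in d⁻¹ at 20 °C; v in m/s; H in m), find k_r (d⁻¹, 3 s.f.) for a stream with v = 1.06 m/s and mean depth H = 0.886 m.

k_r = 3.93 × 1.06^0.5 / 0.886^1.5 = 3.93 × 1.030 / 0.8340 = 4.852 d⁻¹.

k_r ≈ 4.85 d⁻¹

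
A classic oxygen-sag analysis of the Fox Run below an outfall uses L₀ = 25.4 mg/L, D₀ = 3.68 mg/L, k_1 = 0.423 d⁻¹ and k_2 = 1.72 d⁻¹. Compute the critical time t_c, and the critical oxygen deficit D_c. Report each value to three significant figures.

t_c ≈ 0.629 d; D_c ≈ 4.79 mg/L

At the critical point dD/dt = 0, so k_1 L₀ e^(−k_1 t) = k_2 D. Substituting D(t) from the Streeter–Phelps equation and solving for t gives
t_c = ln[(k_2/k_1)(1 − D₀(k_2−k_1)/(k_1 L₀))] / (k_2−k_1).
Here k_2−k_1 = 1.297 d⁻¹ and 1 − D₀(k_2−k_1)/(k_1 L₀) = 1 − 3.68×1.297/(0.423×25.4) = 0.5558, so
t_c = ln(4.066 × 0.5558) / 1.297 = 0.8153 / 1.297 = 0.6286 d.
L(t_c) = L₀ e^(−k_1 t_c) = 25.4 × 0.7665 = 19.47 mg/L, and at the critical point k_2 D_c = k_1 L, so D_c = (0.423/1.72) × 19.47 = 4.788 mg/L.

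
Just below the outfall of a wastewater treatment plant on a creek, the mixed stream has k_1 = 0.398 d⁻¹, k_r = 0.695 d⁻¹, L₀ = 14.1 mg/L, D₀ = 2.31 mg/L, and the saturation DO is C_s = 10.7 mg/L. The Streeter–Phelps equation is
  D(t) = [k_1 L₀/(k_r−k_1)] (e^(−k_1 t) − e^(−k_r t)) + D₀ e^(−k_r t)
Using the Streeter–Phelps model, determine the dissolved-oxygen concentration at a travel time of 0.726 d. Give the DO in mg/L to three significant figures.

k_1 L₀/(k_r−k_1) = 0.398×14.1/(0.695−0.398) = 5.612/0.2970 = 18.89 mg/L.
e^(−k_1 t) = e^(−0.398×0.7260) = 0.7491; e^(−k_r t) = e^(−0.695×0.7260) = 0.6038.
D = 18.89 × (0.7491 − 0.6038) + 2.31 × 0.6038 = 2.745 + 1.395 = 4.140 mg/L.
DO = C_s − D = 10.7 − 4.140 = 6.560 mg/L.

DO ≈ 6.56 mg/L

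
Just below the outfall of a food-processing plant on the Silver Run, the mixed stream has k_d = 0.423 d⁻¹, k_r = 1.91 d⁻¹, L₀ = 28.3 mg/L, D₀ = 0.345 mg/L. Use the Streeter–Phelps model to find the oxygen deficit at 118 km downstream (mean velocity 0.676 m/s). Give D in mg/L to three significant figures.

Travel time t = x/v = 118 km / (0.676 m/s) = 118000 m / 0.676 m/s = 174600 s = 2.020 d.
k_d L₀/(k_r−k_d) = 0.423×28.3/(1.91−0.423) = 11.97/1.487 = 8.050 mg/L.
e^(−k_d t) = e^(−0.423×2.020) = 0.4255; e^(−k_r t) = e^(−1.91×2.020) = 0.02109.
D = 8.050 × (0.4255 − 0.02109) + 0.345 × 0.02109 = 3.255 + 0.007277 = 3.263 mg/L.

D ≈ 3.26 mg/L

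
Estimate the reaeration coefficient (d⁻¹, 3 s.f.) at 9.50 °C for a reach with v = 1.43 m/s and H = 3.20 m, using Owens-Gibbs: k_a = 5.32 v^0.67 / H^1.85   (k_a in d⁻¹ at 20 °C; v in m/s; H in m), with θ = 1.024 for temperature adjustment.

k_a(20) = 5.32 × 1.43^0.67 / 3.20^1.85 = 5.32 × 1.271 / 8.601 = 0.7861 d⁻¹.
k_a(9.50) = 0.7861 × 1.024^(9.50−20) = 0.7861 × 0.7796 = 0.6128 d⁻¹.

k_a ≈ 0.613 d⁻¹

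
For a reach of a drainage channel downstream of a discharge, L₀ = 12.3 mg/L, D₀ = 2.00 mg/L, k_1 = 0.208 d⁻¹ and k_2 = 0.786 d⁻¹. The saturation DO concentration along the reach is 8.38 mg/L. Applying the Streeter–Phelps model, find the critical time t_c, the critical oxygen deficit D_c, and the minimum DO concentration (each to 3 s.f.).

t_c ≈ 1.26 d; D_c ≈ 2.50 mg/L; min DO ≈ 5.88 mg/L

At the critical point dD/dt = 0, so k_1 L₀ e^(−k_1 t) = k_2 D. Substituting D(t) from the Streeter–Phelps equation and solving for t gives
t_c = ln[(k_2/k_1)(1 − D₀(k_2−k_1)/(k_1 L₀))] / (k_2−k_1).
Here k_2−k_1 = 0.5780 d⁻¹ and 1 − D₀(k_2−k_1)/(k_1 L₀) = 1 − 2.00×0.5780/(0.208×12.3) = 0.5482, so
t_c = ln(3.779 × 0.5482) / 0.5780 = 0.7282 / 0.5780 = 1.260 d.
L(t_c) = L₀ e^(−k_1 t_c) = 12.3 × 0.7695 = 9.464 mg/L, and at the critical point k_2 D_c = k_1 L, so D_c = (0.208/0.786) × 9.464 = 2.505 mg/L.
Minimum DO = C_s − D_c = 8.38 − 2.505 = 5.875 mg/L.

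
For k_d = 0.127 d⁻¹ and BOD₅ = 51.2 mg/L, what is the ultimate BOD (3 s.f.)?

L₀ ≈ 109 mg/L

BOD₅ = L₀(1 − e^(−5k_d)) ⇒ L₀ = BOD₅ / (1 − e^(−5×0.127))
= 51.2 / (1 − 0.5299) = 51.2 / 0.4701 = 108.9 mg/L.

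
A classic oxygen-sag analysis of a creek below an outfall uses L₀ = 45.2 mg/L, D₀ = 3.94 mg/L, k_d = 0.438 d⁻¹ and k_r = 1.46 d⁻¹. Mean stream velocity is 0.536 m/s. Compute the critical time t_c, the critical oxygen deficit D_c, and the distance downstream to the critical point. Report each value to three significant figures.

At the critical point dD/dt = 0, so k_d L₀ e^(−k_d t) = k_r D. Substituting D(t) from the Streeter–Phelps equation and solving for t gives
t_c = ln[(k_r/k_d)(1 − D₀(k_r−k_d)/(k_d L₀))] / (k_r−k_d).
Here k_r−k_d = 1.022 d⁻¹ and 1 − D₀(k_r−k_d)/(k_d L₀) = 1 − 3.94×1.022/(0.438×45.2) = 0.7966, so
t_c = ln(3.333 × 0.7966) / 1.022 = 0.9766 / 1.022 = 0.9556 d.
D_c = (k_d/k_r) L₀ e^(−k_d t_c) = (0.438/1.46) × 45.2 × e^(−0.438×0.9556) = 0.3000 × 45.2 × 0.6580 = 8.923 mg/L.
x_c = v t_c = 0.536 m/s × 0.9556 d × 86400 s/d = 44250 m ≈ 44.3 km.

t_c ≈ 0.956 d; D_c ≈ 8.92 mg/L; x_c ≈ 44.3 km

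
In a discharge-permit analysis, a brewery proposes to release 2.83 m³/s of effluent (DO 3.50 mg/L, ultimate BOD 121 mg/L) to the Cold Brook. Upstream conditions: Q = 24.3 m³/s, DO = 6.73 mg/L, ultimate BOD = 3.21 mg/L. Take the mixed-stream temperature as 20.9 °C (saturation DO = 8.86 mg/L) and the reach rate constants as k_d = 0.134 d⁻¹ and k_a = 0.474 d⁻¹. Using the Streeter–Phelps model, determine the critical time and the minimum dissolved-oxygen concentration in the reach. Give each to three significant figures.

t_c ≈ 2.19 d; minimum DO ≈ 5.59 mg/L

Mixed DO = (24.3×6.73 + 2.83×3.50)/(24.3+2.83) = 173.4/27.13 = 6.393 mg/L.
Mixed L₀ = (24.3×3.21 + 2.83×121)/(27.13) = 420.4/27.13 = 15.50 mg/L.
Initial deficit D₀ = C_s − DO₀ = 8.86 − 6.393 = 2.467 mg/L.
t_c = (1/0.3400) ln[(0.474/0.134)(1 − 2.467×0.3400/(0.134×15.50))] = 2.941 × ln(2.109) = 2.194 d.
D_c = (0.134/0.474) × 15.50 × e^(−0.134×2.194) = 0.2827 × 15.50 × 0.7453 = 3.265 mg/L.
Minimum DO = 8.86 − 3.265 = 5.595 mg/L.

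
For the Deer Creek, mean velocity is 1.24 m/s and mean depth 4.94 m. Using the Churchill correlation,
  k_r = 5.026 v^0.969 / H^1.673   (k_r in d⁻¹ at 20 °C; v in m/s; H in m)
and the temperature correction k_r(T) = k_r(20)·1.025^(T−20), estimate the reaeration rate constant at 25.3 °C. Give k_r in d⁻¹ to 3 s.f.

k_r ≈ 0.488 d⁻¹

k_r(20) = 5.026 × 1.24^0.969 / 4.94^1.673 = 5.026 × 1.232 / 14.47 = 0.4277 d⁻¹.
k_r(25.3) = 0.4277 × 1.025^(25.3−20) = 0.4277 × 1.140 = 0.4875 d⁻¹.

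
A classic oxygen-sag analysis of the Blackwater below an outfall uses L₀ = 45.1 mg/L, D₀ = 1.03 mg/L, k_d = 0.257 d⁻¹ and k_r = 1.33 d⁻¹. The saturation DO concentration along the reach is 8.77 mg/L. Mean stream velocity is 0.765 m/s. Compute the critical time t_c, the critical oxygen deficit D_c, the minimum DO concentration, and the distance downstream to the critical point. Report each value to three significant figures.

t_c ≈ 1.44 d; D_c ≈ 6.02 mg/L; min DO ≈ 2.75 mg/L; x_c ≈ 95.1 km

At the critical point dD/dt = 0, so k_d L₀ e^(−k_d t) = k_r D. Substituting D(t) from the Streeter–Phelps equation and solving for t gives
t_c = ln[(k_r/k_d)(1 − D₀(k_r−k_d)/(k_d L₀))] / (k_r−k_d).
Here k_r−k_d = 1.073 d⁻¹ and 1 − D₀(k_r−k_d)/(k_d L₀) = 1 − 1.03×1.073/(0.257×45.1) = 0.9046, so
t_c = ln(5.175 × 0.9046) / 1.073 = 1.544 / 1.073 = 1.439 d.
D_c = (k_d/k_r) L₀ e^(−k_d t_c) = (0.257/1.33) × 45.1 × e^(−0.257×1.439) = 0.1932 × 45.1 × 0.6909 = 6.021 mg/L.
Minimum DO = C_s − D_c = 8.77 − 6.021 = 2.749 mg/L.
x_c = v t_c = 0.765 m/s × 1.439 d × 86400 s/d = 95090 m ≈ 95.1 km.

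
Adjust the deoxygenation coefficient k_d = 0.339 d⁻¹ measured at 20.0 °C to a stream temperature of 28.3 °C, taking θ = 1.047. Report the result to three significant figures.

k_d(T₂) = k_d(T₁) · θ^(T₂−T₁) = 0.339 × 1.047^(28.3−20.0)
= 0.339 × 1.047^8.30 = 0.339 × 1.464 = 0.4963 d⁻¹.

k_d ≈ 0.496 d⁻¹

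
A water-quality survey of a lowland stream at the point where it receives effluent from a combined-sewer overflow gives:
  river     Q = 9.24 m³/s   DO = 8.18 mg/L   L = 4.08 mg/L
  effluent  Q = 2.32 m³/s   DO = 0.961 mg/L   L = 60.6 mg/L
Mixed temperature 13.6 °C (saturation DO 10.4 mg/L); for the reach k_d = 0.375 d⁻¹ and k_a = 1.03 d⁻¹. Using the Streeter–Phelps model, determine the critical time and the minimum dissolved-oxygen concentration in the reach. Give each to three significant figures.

Mixed DO = (9.24×8.18 + 2.32×0.961)/(9.24+2.32) = 77.81/11.56 = 6.731 mg/L.
Mixed L₀ = (9.24×4.08 + 2.32×60.6)/(11.56) = 178.3/11.56 = 15.42 mg/L.
Initial deficit D₀ = C_s − DO₀ = 10.4 − 6.731 = 3.669 mg/L.
t_c = (1/0.6550) ln[(1.03/0.375)(1 − 3.669×0.6550/(0.375×15.42))] = 1.527 × ln(1.605) = 0.7228 d.
D_c = (0.375/1.03) × 15.42 × e^(−0.375×0.7228) = 0.3641 × 15.42 × 0.7626 = 4.282 mg/L.
Minimum DO = 10.4 − 4.282 = 6.118 mg/L.

t_c ≈ 0.723 d; minimum DO ≈ 6.12 mg/L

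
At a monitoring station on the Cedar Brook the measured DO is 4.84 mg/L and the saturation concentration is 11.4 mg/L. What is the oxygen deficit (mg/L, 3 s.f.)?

D ≈ 6.56 mg/L

D = C_s − C = 11.4 − 4.84 = 6.56 mg/L.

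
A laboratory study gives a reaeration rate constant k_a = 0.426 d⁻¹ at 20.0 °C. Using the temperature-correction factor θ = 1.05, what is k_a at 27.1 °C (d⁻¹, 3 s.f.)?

k_a(T₂) = k_a(T₁) · θ^(T₂−T₁) = 0.426 × 1.05^(27.1−20.0)
= 0.426 × 1.05^7.10 = 0.426 × 1.414 = 0.6024 d⁻¹.

k_a ≈ 0.602 d⁻¹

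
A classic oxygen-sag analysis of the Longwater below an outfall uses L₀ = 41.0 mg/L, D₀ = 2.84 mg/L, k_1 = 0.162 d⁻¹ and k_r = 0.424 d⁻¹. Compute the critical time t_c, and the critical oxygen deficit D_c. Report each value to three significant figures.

t_c ≈ 3.22 d; D_c ≈ 9.30 mg/L

t_c = [1/(k_r−k_1)] ln[(k_r/k_1)(1 − D₀(k_r−k_1)/(k_1 L₀))]
= [1/(0.424−0.162)] ln[(0.424/0.162)(1 − 2.84×0.2620/(0.162×41.0))]
= (1/0.2620) ln[2.617 × 0.8880] = 3.817 × ln(2.324) = 3.817 × 0.8433 = 3.219 d.
D_c = (k_1/k_r) L₀ e^(−k_1 t_c) = (0.162/0.424) × 41.0 × e^(−0.162×3.219) = 0.3821 × 41.0 × 0.5937 = 9.300 mg/L.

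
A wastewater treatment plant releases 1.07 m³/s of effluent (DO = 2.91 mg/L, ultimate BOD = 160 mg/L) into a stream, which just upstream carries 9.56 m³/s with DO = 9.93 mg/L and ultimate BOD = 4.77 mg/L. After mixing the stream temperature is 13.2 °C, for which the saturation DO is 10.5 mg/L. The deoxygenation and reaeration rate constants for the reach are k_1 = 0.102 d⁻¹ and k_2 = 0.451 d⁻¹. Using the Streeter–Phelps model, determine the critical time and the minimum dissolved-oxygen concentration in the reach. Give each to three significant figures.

t_c ≈ 3.57 d; minimum DO ≈ 7.29 mg/L

Mixed DO = (9.56×9.93 + 1.07×2.91)/(9.56+1.07) = 98.04/10.63 = 9.223 mg/L.
Mixed L₀ = (9.56×4.77 + 1.07×160)/(10.63) = 216.8/10.63 = 20.40 mg/L.
Initial deficit D₀ = C_s − DO₀ = 10.5 − 9.223 = 1.277 mg/L.
t_c = (1/0.3490) ln[(0.451/0.102)(1 − 1.277×0.3490/(0.102×20.40))] = 2.865 × ln(3.475) = 3.569 d.
D_c = (0.102/0.451) × 20.40 × e^(−0.102×3.569) = 0.2262 × 20.40 × 0.6949 = 3.205 mg/L.
Minimum DO = 10.5 − 3.205 = 7.295 mg/L.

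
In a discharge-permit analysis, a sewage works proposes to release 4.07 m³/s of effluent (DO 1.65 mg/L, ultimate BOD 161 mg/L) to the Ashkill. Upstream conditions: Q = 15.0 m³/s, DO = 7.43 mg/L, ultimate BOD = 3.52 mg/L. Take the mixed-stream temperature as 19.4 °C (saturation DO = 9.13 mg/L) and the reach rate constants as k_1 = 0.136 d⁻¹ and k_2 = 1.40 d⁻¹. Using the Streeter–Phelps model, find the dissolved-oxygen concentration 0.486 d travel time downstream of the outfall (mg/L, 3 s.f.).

Mixed DO = (15.0×7.43 + 4.07×1.65)/(15.0+4.07) = 118.2/19.07 = 6.196 mg/L.
Mixed L₀ = (15.0×3.52 + 4.07×161)/(19.07) = 708.1/19.07 = 37.13 mg/L.
Initial deficit D₀ = C_s − DO₀ = 9.13 − 6.196 = 2.934 mg/L.
D(0.486) = [0.136×37.13/(1.40−0.136)](e^(−0.136×0.486) − e^(−1.40×0.486)) + 2.934 e^(−1.40×0.486)
= 3.995 × (0.9360 − 0.5064) + 2.934 × 0.5064 = 3.202 mg/L.
DO = 9.13 − 3.202 = 5.928 mg/L.

DO ≈ 5.93 mg/L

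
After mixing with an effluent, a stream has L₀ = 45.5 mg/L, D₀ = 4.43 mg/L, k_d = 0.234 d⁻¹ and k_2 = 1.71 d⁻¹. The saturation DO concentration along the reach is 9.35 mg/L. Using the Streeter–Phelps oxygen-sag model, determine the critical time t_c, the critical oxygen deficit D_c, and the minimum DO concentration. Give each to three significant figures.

t_c = [1/(k_2−k_d)] ln[(k_2/k_d)(1 − D₀(k_2−k_d)/(k_d L₀))]
= [1/(1.71−0.234)] ln[(1.71/0.234)(1 − 4.43×1.476/(0.234×45.5))]
= (1/1.476) ln[7.308 × 0.3859] = 0.6775 × ln(2.820) = 0.6775 × 1.037 = 0.7023 d.
D_c = (k_d/k_2) L₀ e^(−k_d t_c) = (0.234/1.71) × 45.5 × e^(−0.234×0.7023) = 0.1368 × 45.5 × 0.8484 = 5.283 mg/L.
Minimum DO = C_s − D_c = 9.35 − 5.283 = 4.067 mg/L.

t_c ≈ 0.702 d; D_c ≈ 5.28 mg/L; min DO ≈ 4.07 mg/L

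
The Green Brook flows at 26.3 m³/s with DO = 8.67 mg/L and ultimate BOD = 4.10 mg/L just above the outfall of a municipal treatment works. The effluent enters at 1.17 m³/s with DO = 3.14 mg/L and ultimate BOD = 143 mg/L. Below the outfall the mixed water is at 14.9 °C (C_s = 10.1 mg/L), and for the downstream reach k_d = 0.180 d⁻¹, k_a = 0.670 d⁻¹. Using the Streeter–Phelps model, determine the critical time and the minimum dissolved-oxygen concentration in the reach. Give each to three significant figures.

Mixed DO = (26.3×8.67 + 1.17×3.14)/(26.3+1.17) = 231.7/27.47 = 8.434 mg/L.
Mixed L₀ = (26.3×4.10 + 1.17×143)/(27.47) = 275.1/27.47 = 10.02 mg/L.
Initial deficit D₀ = C_s − DO₀ = 10.1 − 8.434 = 1.666 mg/L.
t_c = (1/0.4900) ln[(0.670/0.180)(1 − 1.666×0.4900/(0.180×10.02))] = 2.041 × ln(2.037) = 1.452 d.
D_c = (0.180/0.670) × 10.02 × e^(−0.180×1.452) = 0.2687 × 10.02 × 0.7700 = 2.072 mg/L.
Minimum DO = 10.1 − 2.072 = 8.028 mg/L.

t_c ≈ 1.45 d; minimum DO ≈ 8.03 mg/L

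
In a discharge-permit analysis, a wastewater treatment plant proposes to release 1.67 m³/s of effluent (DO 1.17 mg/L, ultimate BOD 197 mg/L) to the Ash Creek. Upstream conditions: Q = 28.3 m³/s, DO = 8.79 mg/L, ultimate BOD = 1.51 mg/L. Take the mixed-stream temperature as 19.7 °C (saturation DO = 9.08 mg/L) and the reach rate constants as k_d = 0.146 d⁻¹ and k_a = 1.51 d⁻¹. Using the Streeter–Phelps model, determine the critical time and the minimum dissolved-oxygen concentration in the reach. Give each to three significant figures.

Mixed DO = (28.3×8.79 + 1.67×1.17)/(28.3+1.67) = 250.7/29.97 = 8.365 mg/L.
Mixed L₀ = (28.3×1.51 + 1.67×197)/(29.97) = 371.7/29.97 = 12.40 mg/L.
Initial deficit D₀ = C_s − DO₀ = 9.08 − 8.365 = 0.7146 mg/L.
t_c = (1/1.364) ln[(1.51/0.146)(1 − 0.7146×1.364/(0.146×12.40))] = 0.7331 × ln(4.775) = 1.146 d.
D_c = (0.146/1.51) × 12.40 × e^(−0.146×1.146) = 0.09669 × 12.40 × 0.8459 = 1.014 mg/L.
Minimum DO = 9.08 − 1.014 = 8.066 mg/L.

t_c ≈ 1.15 d; minimum DO ≈ 8.07 mg/L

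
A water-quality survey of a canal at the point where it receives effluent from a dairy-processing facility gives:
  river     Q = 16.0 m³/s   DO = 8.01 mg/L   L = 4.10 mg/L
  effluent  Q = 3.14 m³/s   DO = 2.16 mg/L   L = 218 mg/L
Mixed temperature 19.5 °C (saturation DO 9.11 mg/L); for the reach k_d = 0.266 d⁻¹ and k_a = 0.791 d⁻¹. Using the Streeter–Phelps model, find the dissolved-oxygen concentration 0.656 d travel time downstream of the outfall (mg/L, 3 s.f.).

Mixed DO = (16.0×8.01 + 3.14×2.16)/(16.0+3.14) = 134.9/19.14 = 7.050 mg/L.
Mixed L₀ = (16.0×4.10 + 3.14×218)/(19.14) = 750.1/19.14 = 39.19 mg/L.
Initial deficit D₀ = C_s − DO₀ = 9.11 − 7.050 = 2.060 mg/L.
D(0.656) = [0.266×39.19/(0.791−0.266)](e^(−0.266×0.656) − e^(−0.791×0.656)) + 2.060 e^(−0.791×0.656)
= 19.86 × (0.8399 − 0.5952) + 2.060 × 0.5952 = 6.085 mg/L.
DO = 9.11 − 6.085 = 3.025 mg/L.

DO ≈ 3.03 mg/L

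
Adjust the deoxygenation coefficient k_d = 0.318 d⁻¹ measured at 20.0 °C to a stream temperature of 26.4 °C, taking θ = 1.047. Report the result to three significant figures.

k_d(T₂) = k_d(T₁) · θ^(T₂−T₁) = 0.318 × 1.047^(26.4−20.0)
= 0.318 × 1.047^6.40 = 0.318 × 1.342 = 0.4267 d⁻¹.

k_d ≈ 0.427 d⁻¹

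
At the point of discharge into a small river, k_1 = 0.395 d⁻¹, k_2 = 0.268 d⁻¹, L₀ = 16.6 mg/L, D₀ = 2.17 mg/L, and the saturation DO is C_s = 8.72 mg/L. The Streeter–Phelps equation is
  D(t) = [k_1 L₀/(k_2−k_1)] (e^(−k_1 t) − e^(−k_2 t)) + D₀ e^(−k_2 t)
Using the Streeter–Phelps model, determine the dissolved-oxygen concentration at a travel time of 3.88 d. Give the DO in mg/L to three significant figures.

k_1 L₀/(k_2−k_1) = 0.395×16.6/(0.268−0.395) = 6.557/-0.1270 = -51.63 mg/L.
e^(−k_1 t) = e^(−0.395×3.880) = 0.2160; e^(−k_2 t) = e^(−0.268×3.880) = 0.3535.
D = -51.63 × (0.2160 − 0.3535) + 2.17 × 0.3535 = 7.101 + 0.7671 = 7.868 mg/L.
DO = C_s − D = 8.72 − 7.868 = 0.8518 mg/L.

DO ≈ 0.852 mg/L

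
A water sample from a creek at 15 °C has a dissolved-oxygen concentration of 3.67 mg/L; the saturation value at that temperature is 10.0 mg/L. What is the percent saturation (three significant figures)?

% saturation = C/C_s × 100 = 3.67/10.0 × 100 = 36.7 %.

36.7 % saturation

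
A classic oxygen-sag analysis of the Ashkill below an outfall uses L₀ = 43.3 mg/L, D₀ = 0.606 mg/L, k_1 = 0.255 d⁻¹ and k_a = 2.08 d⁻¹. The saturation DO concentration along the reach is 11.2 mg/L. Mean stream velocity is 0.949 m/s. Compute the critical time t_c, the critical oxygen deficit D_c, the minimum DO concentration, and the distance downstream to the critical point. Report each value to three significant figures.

At the critical point dD/dt = 0, so k_1 L₀ e^(−k_1 t) = k_a D. Substituting D(t) from the Streeter–Phelps equation and solving for t gives
t_c = ln[(k_a/k_1)(1 − D₀(k_a−k_1)/(k_1 L₀))] / (k_a−k_1).
Here k_a−k_1 = 1.825 d⁻¹ and 1 − D₀(k_a−k_1)/(k_1 L₀) = 1 − 0.606×1.825/(0.255×43.3) = 0.8998, so
t_c = ln(8.157 × 0.8998) / 1.825 = 1.993 / 1.825 = 1.092 d.
L(t_c) = L₀ e^(−k_1 t_c) = 43.3 × 0.7569 = 32.77 mg/L, and at the critical point k_a D_c = k_1 L, so D_c = (0.255/2.08) × 32.77 = 4.018 mg/L.
Minimum DO = C_s − D_c = 11.2 − 4.018 = 7.182 mg/L.
x_c = v t_c = 0.949 m/s × 1.092 d × 86400 s/d = 89560 m ≈ 89.6 km.

t_c ≈ 1.09 d; D_c ≈ 4.02 mg/L; min DO ≈ 7.18 mg/L; x_c ≈ 89.6 km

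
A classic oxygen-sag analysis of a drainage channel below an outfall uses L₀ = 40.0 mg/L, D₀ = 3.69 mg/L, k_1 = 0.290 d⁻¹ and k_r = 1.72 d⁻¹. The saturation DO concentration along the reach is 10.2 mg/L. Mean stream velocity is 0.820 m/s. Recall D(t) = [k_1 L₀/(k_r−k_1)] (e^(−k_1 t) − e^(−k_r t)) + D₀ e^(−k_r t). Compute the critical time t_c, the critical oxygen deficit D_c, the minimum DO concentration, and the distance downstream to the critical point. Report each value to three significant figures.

At the critical point dD/dt = 0, so k_1 L₀ e^(−k_1 t) = k_r D. Substituting D(t) from the Streeter–Phelps equation and solving for t gives
t_c = ln[(k_r/k_1)(1 − D₀(k_r−k_1)/(k_1 L₀))] / (k_r−k_1).
Here k_r−k_1 = 1.430 d⁻¹ and 1 − D₀(k_r−k_1)/(k_1 L₀) = 1 − 3.69×1.430/(0.290×40.0) = 0.5451, so
t_c = ln(5.931 × 0.5451) / 1.430 = 1.173 / 1.430 = 0.8206 d.
D_c = (k_1/k_r) L₀ e^(−k_1 t_c) = (0.290/1.72) × 40.0 × e^(−0.290×0.8206) = 0.1686 × 40.0 × 0.7882 = 5.316 mg/L.
Minimum DO = C_s − D_c = 10.2 − 5.316 = 4.884 mg/L.
x_c = v t_c = 0.820 m/s × 0.8206 d × 86400 s/d = 58140 m ≈ 58.1 km.

t_c ≈ 0.821 d; D_c ≈ 5.32 mg/L; min DO ≈ 4.88 mg/L; x_c ≈ 58.1 km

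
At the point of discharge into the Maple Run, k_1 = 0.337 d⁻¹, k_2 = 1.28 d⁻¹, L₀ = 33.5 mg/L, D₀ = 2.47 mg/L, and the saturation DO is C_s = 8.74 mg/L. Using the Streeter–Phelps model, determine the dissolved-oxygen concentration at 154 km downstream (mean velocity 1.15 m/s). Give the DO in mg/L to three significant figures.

Travel time t = x/v = 154 km / (1.15 m/s) = 154000 m / 1.15 m/s = 133900 s = 1.550 d.
k_1 L₀/(k_2−k_1) = 0.337×33.5/(1.28−0.337) = 11.29/0.9430 = 11.97 mg/L.
e^(−k_1 t) = e^(−0.337×1.550) = 0.5931; e^(−k_2 t) = e^(−1.28×1.550) = 0.1375.
D = 11.97 × (0.5931 − 0.1375) + 2.47 × 0.1375 = 5.455 + 0.3397 = 5.794 mg/L.
DO = C_s − D = 8.74 − 5.794 = 2.946 mg/L.

DO ≈ 2.95 mg/L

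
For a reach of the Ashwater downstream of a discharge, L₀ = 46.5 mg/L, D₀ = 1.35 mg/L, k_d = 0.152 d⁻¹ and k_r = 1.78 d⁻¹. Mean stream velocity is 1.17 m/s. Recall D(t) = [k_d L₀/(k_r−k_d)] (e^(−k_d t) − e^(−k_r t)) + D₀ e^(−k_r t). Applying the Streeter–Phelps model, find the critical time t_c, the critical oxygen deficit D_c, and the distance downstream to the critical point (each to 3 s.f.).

t_c = [1/(k_r−k_d)] ln[(k_r/k_d)(1 − D₀(k_r−k_d)/(k_d L₀))]
= [1/(1.78−0.152)] ln[(1.78/0.152)(1 − 1.35×1.628/(0.152×46.5))]
= (1/1.628) ln[11.71 × 0.6890] = 0.6143 × ln(8.069) = 0.6143 × 2.088 = 1.283 d.
L(t_c) = L₀ e^(−k_d t_c) = 46.5 × 0.8229 = 38.26 mg/L, and at the critical point k_r D_c = k_d L, so D_c = (0.152/1.78) × 38.26 = 3.267 mg/L.
x_c = v t_c = 1.17 m/s × 1.283 d × 86400 s/d = 129700 m ≈ 130 km.

t_c ≈ 1.28 d; D_c ≈ 3.27 mg/L; x_c ≈ 130 km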